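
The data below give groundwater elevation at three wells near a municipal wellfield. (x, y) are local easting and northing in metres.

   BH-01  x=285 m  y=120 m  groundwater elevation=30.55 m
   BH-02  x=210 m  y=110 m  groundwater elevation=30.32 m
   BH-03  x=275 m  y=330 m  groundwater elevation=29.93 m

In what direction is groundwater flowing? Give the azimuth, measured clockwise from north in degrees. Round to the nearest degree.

Differences from BH-01: to BH-02 (Δx, Δy, Δh) = (-75, -10, -0.23); to BH-03 = (-10, 210, -0.62).
Solve a·Δx + b·Δy = Δh: det = (-75)·210 − (-10)·(-10) = -15850.
∂h/∂x = [(-0.23)·210 − (-0.62)·(-10)] / -15850 = +0.003438
∂h/∂y = [(-75)·(-0.62) − (-10)·(-0.23)] / -15850 = -0.002789
Flow direction (−∇h) has components (-0.003438 E, +0.002789 N).
Azimuth = atan2(E, N) = atan2(-0.003438, +0.002789) = 309.0° ≈ 309°.

309°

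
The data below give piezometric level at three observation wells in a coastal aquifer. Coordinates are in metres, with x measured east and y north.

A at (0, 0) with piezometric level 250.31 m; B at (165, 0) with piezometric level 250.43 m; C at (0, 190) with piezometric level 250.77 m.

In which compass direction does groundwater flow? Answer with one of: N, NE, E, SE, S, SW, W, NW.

S

∂h/∂x = (250.43 − 250.31) / (165 − 0) = +0.0007273
∂h/∂y = (250.77 − 250.31) / (190 − 0) = +0.002421
Flow = −∇h = (-0.0007273 east, -0.002421 north), which points south.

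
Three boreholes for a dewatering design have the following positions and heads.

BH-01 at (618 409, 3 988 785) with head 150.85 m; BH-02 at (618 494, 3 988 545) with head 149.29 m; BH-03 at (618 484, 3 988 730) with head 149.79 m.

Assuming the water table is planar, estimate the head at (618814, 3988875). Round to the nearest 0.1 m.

145.9 m

Differences from BH-01: to BH-02 (Δx, Δy, Δh) = (85, -240, -1.56); to BH-03 = (75, -55, -1.06).
Solve a·Δx + b·Δy = Δh: det = 85·(-55) − 75·(-240) = 13325.
∂h/∂x = [(-1.56)·(-55) − (-1.06)·(-240)] / 13325 = -0.01265
∂h/∂y = [85·(-1.06) − 75·(-1.56)] / 13325 = +0.002019
h(618814, 3988875) = 150.85 + (-0.01265)·(405) + (+0.002019)·(90) = 150.85 -5.124 +0.182 = 145.907 m.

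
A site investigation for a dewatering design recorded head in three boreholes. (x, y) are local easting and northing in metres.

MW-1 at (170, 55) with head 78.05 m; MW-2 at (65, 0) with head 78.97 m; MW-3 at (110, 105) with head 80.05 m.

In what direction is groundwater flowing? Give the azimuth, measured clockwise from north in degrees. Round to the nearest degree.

135°

With h = a·x + b·y + c and MW-1 as origin, the differences give:
  (-105)·a + (-55)·b = +0.92
  (-60)·a + 50·b = +2.00
Eliminate b (×50 and ×(-55), subtract): -8550·a = 156.000 → a = ∂h/∂x = -0.01825
Back-substitute: b = ∂h/∂y = +0.01811.
Flow direction (−∇h) has components (+0.01825 E, -0.01811 N).
Azimuth = atan2(E, N) = atan2(+0.01825, -0.01811) = 134.8° ≈ 135°.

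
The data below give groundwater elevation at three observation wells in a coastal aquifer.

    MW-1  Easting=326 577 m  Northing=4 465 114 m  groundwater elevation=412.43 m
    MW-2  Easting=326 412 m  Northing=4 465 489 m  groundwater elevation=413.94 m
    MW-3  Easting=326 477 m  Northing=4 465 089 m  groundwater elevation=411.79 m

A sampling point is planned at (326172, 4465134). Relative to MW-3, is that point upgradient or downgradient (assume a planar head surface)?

With h = a·x + b·y + c and MW-1 as origin, the differences give:
  (-165)·a + 375·b = +1.51
  (-100)·a + (-25)·b = -0.64
Eliminate b (×(-25) and ×375, subtract): 41625·a = 202.250 → a = ∂h/∂x = +0.004859
Back-substitute: b = ∂h/∂y = +0.006165.
Head at (326172, 4465134) = 412.43 + (+0.004859)·(-405) + (+0.006165)·(20) = 410.59 m.
That is lower than the 411.79 m at MW-3, so the point is downgradient.

downgradient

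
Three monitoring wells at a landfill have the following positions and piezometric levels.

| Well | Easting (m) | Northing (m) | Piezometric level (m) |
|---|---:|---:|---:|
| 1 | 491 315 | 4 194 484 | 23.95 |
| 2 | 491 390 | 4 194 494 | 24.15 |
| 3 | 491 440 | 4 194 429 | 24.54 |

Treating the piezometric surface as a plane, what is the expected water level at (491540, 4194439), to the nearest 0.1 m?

24.8 m

Taking 1 as reference: 2−1 = (75, 10, +0.20); 3−1 = (125, -55, +0.59).
Determinant of the coordinate differences = 75·(-55) − 125·10 = -5375.
∂h/∂x = [(+0.20)·(-55) − (+0.59)·10] / -5375 = +0.003144
∂h/∂y = [75·(+0.59) − 125·(+0.20)] / -5375 = -0.003581
h(491540, 4194439) = 23.95 + (+0.003144)·(225) + (-0.003581)·(-45) = 23.95 +0.707 +0.161 = 24.819 m.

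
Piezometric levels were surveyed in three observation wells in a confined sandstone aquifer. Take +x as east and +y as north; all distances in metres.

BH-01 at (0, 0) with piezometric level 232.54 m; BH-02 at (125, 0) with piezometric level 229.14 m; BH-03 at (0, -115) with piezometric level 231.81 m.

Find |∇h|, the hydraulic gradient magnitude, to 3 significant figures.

0.0279

∂h/∂x = (229.14 − 232.54) / (125 − 0) = -0.02720
∂h/∂y = (231.81 − 232.54) / (-115 − 0) = +0.006348
|∇h| = √(-0.02720² + 0.006348²) = 0.02793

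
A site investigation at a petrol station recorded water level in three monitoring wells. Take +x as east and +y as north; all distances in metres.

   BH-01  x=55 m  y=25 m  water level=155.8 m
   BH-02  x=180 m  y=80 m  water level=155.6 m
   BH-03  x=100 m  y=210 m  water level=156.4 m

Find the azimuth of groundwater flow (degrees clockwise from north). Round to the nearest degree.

140°

Taking BH-01 as reference: BH-02−BH-01 = (125, 55, -0.2); BH-03−BH-01 = (45, 185, +0.6).
Determinant of the coordinate differences = 125·185 − 45·55 = 20650.
∂h/∂x = [(-0.2)·185 − (+0.6)·55] / 20650 = -0.003390
∂h/∂y = [125·(+0.6) − 45·(-0.2)] / 20650 = +0.004068
Flow direction (−∇h) has components (+0.003390 E, -0.004068 N).
Azimuth = atan2(E, N) = atan2(+0.003390, -0.004068) = 140.2° ≈ 140°.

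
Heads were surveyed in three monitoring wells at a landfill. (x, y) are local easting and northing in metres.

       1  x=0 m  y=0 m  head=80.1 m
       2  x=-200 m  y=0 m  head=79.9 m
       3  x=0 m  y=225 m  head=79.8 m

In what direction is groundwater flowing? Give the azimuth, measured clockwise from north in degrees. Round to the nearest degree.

323°

∂h/∂x = (79.9 − 80.1) / (-200 − 0) = +0.0010000
∂h/∂y = (79.8 − 80.1) / (225 − 0) = -0.001333
Flow direction (−∇h) has components (-0.0010000 E, +0.001333 N).
Azimuth = atan2(E, N) = atan2(-0.0010000, +0.001333) = 323.1° ≈ 323°.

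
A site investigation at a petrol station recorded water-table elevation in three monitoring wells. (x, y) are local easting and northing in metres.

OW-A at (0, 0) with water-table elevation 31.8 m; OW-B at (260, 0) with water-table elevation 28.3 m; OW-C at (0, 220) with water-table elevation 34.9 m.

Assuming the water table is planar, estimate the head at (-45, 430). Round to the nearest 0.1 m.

∂h/∂x = (28.3 − 31.8) / (260 − 0) = -0.01346
∂h/∂y = (34.9 − 31.8) / (220 − 0) = +0.01409
h(-45, 430) = 31.8 + (-0.01346)·(-45) + (+0.01409)·(430) = 31.8 +0.606 +6.059 = 38.465 m.

38.5 m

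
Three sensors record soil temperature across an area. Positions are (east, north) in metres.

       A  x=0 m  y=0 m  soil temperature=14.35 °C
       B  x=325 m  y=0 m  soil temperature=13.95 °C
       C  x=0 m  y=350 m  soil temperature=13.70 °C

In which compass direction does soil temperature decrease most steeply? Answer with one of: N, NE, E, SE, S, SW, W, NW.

∂T/∂x = (13.95 − 14.35) / (325 − 0) = -0.001231
∂T/∂y = (13.70 − 14.35) / (350 − 0) = -0.001857
Steepest decrease is along −∇f = (+0.001231 E, +0.001857 N) → northeast.

NE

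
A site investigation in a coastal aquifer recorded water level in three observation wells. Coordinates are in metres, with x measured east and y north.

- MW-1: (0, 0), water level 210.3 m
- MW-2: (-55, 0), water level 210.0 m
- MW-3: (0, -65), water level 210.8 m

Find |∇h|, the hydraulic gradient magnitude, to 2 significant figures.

∂h/∂x = (210.0 − 210.3) / (-55 − 0) = +0.005455
∂h/∂y = (210.8 − 210.3) / (-65 − 0) = -0.007692
|∇h| = √(0.005455² + -0.007692²) = 0.00943

0.0094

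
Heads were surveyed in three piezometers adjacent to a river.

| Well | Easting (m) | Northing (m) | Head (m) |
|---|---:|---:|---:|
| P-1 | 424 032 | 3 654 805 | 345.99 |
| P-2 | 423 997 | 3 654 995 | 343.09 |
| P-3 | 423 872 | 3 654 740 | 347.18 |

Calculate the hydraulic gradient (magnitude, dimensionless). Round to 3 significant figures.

Three-point gradient (reference P-1): Δ to P-2 = (-35, 190, -2.90), Δ to P-3 = (-160, -65, +1.19).
∂h/∂x = -0.001151, ∂h/∂y = -0.01548 (det = 32675).
|∇h| = √(-0.001151² + -0.01548²) = 0.01552

0.0155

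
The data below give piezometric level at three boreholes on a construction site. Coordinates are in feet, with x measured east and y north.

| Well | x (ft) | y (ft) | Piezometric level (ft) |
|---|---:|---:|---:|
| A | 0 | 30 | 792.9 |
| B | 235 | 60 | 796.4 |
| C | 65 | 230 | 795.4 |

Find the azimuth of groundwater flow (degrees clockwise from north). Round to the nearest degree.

240°

Taking A as reference: B−A = (235, 30, +3.5); C−A = (65, 200, +2.5).
Determinant of the coordinate differences = 235·200 − 65·30 = 45050.
∂h/∂x = [(+3.5)·200 − (+2.5)·30] / 45050 = +0.01387
∂h/∂y = [235·(+2.5) − 65·(+3.5)] / 45050 = +0.007991
Flow direction (−∇h) has components (-0.01387 E, -0.007991 N).
Azimuth = atan2(E, N) = atan2(-0.01387, -0.007991) = 240.1° ≈ 240°.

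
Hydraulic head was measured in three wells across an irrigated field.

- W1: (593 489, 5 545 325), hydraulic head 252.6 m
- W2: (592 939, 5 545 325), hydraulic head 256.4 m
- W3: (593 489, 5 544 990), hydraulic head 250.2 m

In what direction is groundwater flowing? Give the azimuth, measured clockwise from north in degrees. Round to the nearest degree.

∂h/∂x = (256.4 − 252.6) / (592939 − 593489) = -0.006909
∂h/∂y = (250.2 − 252.6) / (5544990 − 5545325) = +0.007164
Flow direction (−∇h) has components (+0.006909 E, -0.007164 N).
Azimuth = atan2(E, N) = atan2(+0.006909, -0.007164) = 136.0° ≈ 136°.

136°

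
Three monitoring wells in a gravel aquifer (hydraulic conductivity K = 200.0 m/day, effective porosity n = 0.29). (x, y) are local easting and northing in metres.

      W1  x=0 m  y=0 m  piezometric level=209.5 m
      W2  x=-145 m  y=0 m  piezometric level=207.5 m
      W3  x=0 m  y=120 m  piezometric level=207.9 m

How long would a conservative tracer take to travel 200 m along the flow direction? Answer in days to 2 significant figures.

∂h/∂x = (207.5 − 209.5) / (-145 − 0) = +0.01379
∂h/∂y = (207.9 − 209.5) / (120 − 0) = -0.01333
|∇h| = √(0.01379² + -0.01333²) = 0.01918
Seepage velocity v = K·i/n = 200.0 × 0.01918 / 0.29 = 13.23 m/day.
t = 200 / 13.23 = 15.12 days.

15 days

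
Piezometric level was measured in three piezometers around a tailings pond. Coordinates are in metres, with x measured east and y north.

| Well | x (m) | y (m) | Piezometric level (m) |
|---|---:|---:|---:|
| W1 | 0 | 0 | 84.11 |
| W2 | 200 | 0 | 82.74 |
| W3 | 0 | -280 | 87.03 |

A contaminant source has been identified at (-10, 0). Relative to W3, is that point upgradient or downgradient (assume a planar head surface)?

downgradient

∂h/∂x = (82.74 − 84.11) / (200 − 0) = -0.006850
∂h/∂y = (87.03 − 84.11) / (-280 − 0) = -0.01043
Head at (-10, 0) = 84.11 + (-0.006850)·(-10) + (-0.01043)·(0) = 84.18 m.
That is lower than the 87.03 m at W3, so the point is downgradient.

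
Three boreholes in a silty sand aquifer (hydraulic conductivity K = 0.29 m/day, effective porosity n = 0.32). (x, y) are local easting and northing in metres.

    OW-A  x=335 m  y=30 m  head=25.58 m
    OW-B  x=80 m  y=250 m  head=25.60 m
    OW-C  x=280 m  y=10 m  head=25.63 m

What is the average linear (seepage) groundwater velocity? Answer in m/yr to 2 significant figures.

Differences from OW-A: to OW-B (Δx, Δy, Δh) = (-255, 220, +0.02); to OW-C = (-55, -20, +0.05).
Determinant of the coordinate differences = (-255)·(-20) − (-55)·220 = 17200.
∂h/∂x = [(+0.02)·(-20) − (+0.05)·220] / 17200 = -0.0006628
∂h/∂y = [(-255)·(+0.05) − (-55)·(+0.02)] / 17200 = -0.0006773
|∇h| = √(-0.0006628² + -0.0006773²) = 0.0009476
Seepage velocity v = K·i/n = 0.29 × 0.0009476 / 0.32 = 0.0008588 m/day = 0.3137 m/yr.

0.31 m/yr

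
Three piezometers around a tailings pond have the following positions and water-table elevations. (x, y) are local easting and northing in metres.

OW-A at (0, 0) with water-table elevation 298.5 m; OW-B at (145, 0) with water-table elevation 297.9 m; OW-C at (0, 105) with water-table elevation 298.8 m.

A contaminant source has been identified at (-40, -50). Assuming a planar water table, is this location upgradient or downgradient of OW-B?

∂h/∂x = (297.9 − 298.5) / (145 − 0) = -0.004138
∂h/∂y = (298.8 − 298.5) / (105 − 0) = +0.002857
Head at (-40, -50) = 298.5 + (-0.004138)·(-40) + (+0.002857)·(-50) = 298.52 m.
That is higher than the 297.9 m at OW-B, so the point is upgradient.

upgradient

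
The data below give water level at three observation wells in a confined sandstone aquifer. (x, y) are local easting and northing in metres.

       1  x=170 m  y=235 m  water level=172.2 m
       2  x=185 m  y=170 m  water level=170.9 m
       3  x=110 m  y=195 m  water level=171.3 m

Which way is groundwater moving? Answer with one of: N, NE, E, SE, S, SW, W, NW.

S

Taking 1 as reference: 2−1 = (15, -65, -1.3); 3−1 = (-60, -40, -0.9).
Solve a·Δx + b·Δy = Δh: det = 15·(-40) − (-60)·(-65) = -4500.
∂h/∂x = [(-1.3)·(-40) − (-0.9)·(-65)] / -4500 = +0.001444
∂h/∂y = [15·(-0.9) − (-60)·(-1.3)] / -4500 = +0.02033
Flow = −∇h = (-0.001444 east, -0.02033 north), which points south.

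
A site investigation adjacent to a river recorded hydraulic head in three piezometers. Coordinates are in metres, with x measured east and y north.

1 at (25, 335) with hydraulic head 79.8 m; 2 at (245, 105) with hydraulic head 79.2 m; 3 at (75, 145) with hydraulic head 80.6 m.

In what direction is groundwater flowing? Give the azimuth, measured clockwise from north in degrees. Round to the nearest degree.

055°

Differences from 1: to 2 (Δx, Δy, Δh) = (220, -230, -0.6); to 3 = (50, -190, +0.8).
Determinant of the coordinate differences = 220·(-190) − 50·(-230) = -30300.
∂h/∂x = [(-0.6)·(-190) − (+0.8)·(-230)] / -30300 = -0.009835
∂h/∂y = [220·(+0.8) − 50·(-0.6)] / -30300 = -0.006799
Flow direction (−∇h) has components (+0.009835 E, +0.006799 N).
Azimuth = atan2(E, N) = atan2(+0.009835, +0.006799) = 55.3° ≈ 055°.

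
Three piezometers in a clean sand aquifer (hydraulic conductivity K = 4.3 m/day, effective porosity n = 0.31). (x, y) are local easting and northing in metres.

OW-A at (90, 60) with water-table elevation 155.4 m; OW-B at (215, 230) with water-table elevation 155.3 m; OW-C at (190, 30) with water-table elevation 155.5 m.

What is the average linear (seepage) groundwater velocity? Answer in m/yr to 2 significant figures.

With h = a·x + b·y + c and OW-A as origin, the differences give:
  125·a + 170·b = -0.1
  100·a + (-30)·b = +0.1
Eliminate b (×(-30) and ×170, subtract): -20750·a = -14.00 → a = ∂h/∂x = +0.0006747
Back-substitute: b = ∂h/∂y = -0.001084.
|∇h| = √(0.0006747² + -0.001084²) = 0.001277
Seepage velocity v = K·i/n = 4.3 × 0.001277 / 0.31 = 0.01771 m/day = 6.469 m/yr.

6.5 m/yr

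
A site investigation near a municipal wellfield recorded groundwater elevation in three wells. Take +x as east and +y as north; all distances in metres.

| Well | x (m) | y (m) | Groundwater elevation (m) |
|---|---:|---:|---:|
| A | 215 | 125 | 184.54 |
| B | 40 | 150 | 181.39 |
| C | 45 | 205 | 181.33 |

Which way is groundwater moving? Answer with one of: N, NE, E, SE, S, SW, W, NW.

W

Taking A as reference: B−A = (-175, 25, -3.15); C−A = (-170, 80, -3.21).
Solve a·Δx + b·Δy = Δh: det = (-175)·80 − (-170)·25 = -9750.
∂h/∂x = [(-3.15)·80 − (-3.21)·25] / -9750 = +0.01762
∂h/∂y = [(-175)·(-3.21) − (-170)·(-3.15)] / -9750 = -0.002692
Flow = −∇h = (-0.01762 east, +0.002692 north), which points west.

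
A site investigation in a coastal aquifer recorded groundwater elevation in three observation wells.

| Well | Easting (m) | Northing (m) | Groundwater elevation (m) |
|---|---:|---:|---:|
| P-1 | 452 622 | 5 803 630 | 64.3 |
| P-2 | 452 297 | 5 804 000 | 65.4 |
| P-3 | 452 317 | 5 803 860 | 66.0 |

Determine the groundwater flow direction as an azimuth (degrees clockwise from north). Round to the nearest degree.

060°

With h = a·x + b·y + c and P-1 as origin, the differences give:
  (-325)·a + 370·b = +1.1
  (-305)·a + 230·b = +1.7
Eliminate b (×230 and ×370, subtract): 38100·a = -376.00 → a = ∂h/∂x = -0.009869
Back-substitute: b = ∂h/∂y = -0.005696.
Flow direction (−∇h) has components (+0.009869 E, +0.005696 N).
Azimuth = atan2(E, N) = atan2(+0.009869, +0.005696) = 60.0° ≈ 060°.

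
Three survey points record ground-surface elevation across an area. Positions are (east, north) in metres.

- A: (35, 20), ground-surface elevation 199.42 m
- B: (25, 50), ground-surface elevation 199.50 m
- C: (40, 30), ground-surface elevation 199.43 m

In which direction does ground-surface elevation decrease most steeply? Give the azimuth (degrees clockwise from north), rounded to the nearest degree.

135°

Three-point gradient (reference A): Δ to B = (-10, 30, +0.08), Δ to C = (5, 10, +0.01).
∂z/∂x = -0.002000, ∂z/∂y = +0.002000 (det = -250).
Steepest decrease is along −∇f: components (+0.002000 E, -0.002000 N).
Azimuth = atan2(+0.002000, -0.002000) = 135.0° ≈ 135°.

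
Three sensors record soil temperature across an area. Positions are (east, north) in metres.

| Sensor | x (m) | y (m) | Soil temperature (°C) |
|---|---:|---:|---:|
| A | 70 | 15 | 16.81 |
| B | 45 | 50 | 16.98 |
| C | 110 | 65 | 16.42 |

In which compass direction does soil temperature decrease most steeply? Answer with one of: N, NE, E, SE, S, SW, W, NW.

E

With T = a·x + b·y + c and A as origin, the differences give:
  (-25)·a + 35·b = +0.17
  40·a + 50·b = -0.39
Eliminate b (×50 and ×35, subtract): -2650·a = 22.150 → a = ∂T/∂x = -0.008358
Back-substitute: b = ∂T/∂y = -0.001113.
Steepest decrease is along −∇f = (+0.008358 E, +0.001113 N) → east.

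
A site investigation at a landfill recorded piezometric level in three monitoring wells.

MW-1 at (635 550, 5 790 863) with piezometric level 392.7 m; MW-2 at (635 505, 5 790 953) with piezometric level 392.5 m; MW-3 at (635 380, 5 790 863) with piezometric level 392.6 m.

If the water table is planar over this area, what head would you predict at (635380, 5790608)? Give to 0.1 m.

393.1 m

Three-point gradient (reference MW-1): Δ to MW-2 = (-45, 90, -0.2), Δ to MW-3 = (-170, 0, -0.1).
∂h/∂x = +0.0005882, ∂h/∂y = -0.001928 (det = 15300).
h(635380, 5790608) = 392.7 + (+0.0005882)·(-170) + (-0.001928)·(-255) = 392.7 -0.100 +0.492 = 393.092 m.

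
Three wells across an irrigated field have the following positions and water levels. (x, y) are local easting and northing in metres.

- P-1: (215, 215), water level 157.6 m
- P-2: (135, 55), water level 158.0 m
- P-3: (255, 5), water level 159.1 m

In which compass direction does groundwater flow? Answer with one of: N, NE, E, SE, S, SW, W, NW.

Three-point gradient (reference P-1): Δ to P-2 = (-80, -160, +0.4), Δ to P-3 = (40, -210, +1.5).
∂h/∂x = +0.006724, ∂h/∂y = -0.005862 (det = 23200).
Flow = −∇h = (-0.006724 east, +0.005862 north), which points northwest.

NW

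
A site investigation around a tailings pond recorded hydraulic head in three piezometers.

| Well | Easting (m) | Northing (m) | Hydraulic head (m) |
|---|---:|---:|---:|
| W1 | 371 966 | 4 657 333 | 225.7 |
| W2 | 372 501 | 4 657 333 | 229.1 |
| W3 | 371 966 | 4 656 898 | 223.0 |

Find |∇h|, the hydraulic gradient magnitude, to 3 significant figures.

∂h/∂x = (229.1 − 225.7) / (372501 − 371966) = +0.006355
∂h/∂y = (223.0 − 225.7) / (4656898 − 4657333) = +0.006207
|∇h| = √(0.006355² + 0.006207²) = 0.008883

0.00888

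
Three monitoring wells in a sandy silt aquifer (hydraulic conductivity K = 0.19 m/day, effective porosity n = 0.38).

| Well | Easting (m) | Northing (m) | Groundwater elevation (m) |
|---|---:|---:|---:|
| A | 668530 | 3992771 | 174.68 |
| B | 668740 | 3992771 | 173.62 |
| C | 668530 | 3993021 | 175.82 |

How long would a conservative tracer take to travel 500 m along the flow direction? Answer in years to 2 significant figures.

∂h/∂x = (173.62 − 174.68) / (668740 − 668530) = -0.005048
∂h/∂y = (175.82 − 174.68) / (3993021 − 3992771) = +0.004560
|∇h| = √(-0.005048² + 0.004560²) = 0.006803
Seepage velocity v = K·i/n = 0.19 × 0.006803 / 0.38 = 0.003402 m/day.
t = 500 / 0.003402 = 1.47e+05 days = 402 years.

400 years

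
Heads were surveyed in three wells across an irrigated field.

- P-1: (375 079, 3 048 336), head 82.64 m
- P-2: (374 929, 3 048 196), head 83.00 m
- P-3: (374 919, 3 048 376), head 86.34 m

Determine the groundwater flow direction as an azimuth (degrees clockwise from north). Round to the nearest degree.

With h = a·x + b·y + c and P-1 as origin, the differences give:
  (-150)·a + (-140)·b = +0.36
  (-160)·a + 40·b = +3.70
Eliminate b (×40 and ×(-140), subtract): -28400·a = 532.400 → a = ∂h/∂x = -0.01875
Back-substitute: b = ∂h/∂y = +0.01751.
Flow direction (−∇h) has components (+0.01875 E, -0.01751 N).
Azimuth = atan2(E, N) = atan2(+0.01875, -0.01751) = 133.1° ≈ 133°.

133°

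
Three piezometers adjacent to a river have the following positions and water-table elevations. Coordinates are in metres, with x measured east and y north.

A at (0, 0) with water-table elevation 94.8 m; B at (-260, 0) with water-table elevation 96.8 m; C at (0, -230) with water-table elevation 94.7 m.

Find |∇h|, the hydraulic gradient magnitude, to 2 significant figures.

∂h/∂x = (96.8 − 94.8) / (-260 − 0) = -0.007692
∂h/∂y = (94.7 − 94.8) / (-230 − 0) = +0.0004348
|∇h| = √(-0.007692² + 0.0004348²) = 0.007704

0.0077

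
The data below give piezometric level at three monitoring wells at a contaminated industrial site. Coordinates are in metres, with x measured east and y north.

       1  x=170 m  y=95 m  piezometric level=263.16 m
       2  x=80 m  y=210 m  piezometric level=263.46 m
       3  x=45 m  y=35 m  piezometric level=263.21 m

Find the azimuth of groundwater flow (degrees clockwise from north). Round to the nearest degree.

144°

Taking 1 as reference: 2−1 = (-90, 115, +0.30); 3−1 = (-125, -60, +0.05).
Determinant of the coordinate differences = (-90)·(-60) − (-125)·115 = 19775.
∂h/∂x = [(+0.30)·(-60) − (+0.05)·115] / 19775 = -0.001201
∂h/∂y = [(-90)·(+0.05) − (-125)·(+0.30)] / 19775 = +0.001669
Flow direction (−∇h) has components (+0.001201 E, -0.001669 N).
Azimuth = atan2(E, N) = atan2(+0.001201, -0.001669) = 144.3° ≈ 144°.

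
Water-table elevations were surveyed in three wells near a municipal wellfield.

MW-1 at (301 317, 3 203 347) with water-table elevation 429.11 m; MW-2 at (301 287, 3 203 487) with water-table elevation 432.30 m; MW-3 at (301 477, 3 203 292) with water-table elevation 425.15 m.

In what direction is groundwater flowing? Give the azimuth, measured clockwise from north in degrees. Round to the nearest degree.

Taking MW-1 as reference: MW-2−MW-1 = (-30, 140, +3.19); MW-3−MW-1 = (160, -55, -3.96).
Determinant of the coordinate differences = (-30)·(-55) − 160·140 = -20750.
∂h/∂x = [(+3.19)·(-55) − (-3.96)·140] / -20750 = -0.01826
∂h/∂y = [(-30)·(-3.96) − 160·(+3.19)] / -20750 = +0.01887
Flow direction (−∇h) has components (+0.01826 E, -0.01887 N).
Azimuth = atan2(E, N) = atan2(+0.01826, -0.01887) = 135.9° ≈ 136°.

136°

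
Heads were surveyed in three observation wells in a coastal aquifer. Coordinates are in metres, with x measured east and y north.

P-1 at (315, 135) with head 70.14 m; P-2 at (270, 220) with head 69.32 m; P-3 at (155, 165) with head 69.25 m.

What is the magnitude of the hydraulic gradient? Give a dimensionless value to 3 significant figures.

Differences from P-1: to P-2 (Δx, Δy, Δh) = (-45, 85, -0.82); to P-3 = (-160, 30, -0.89).
Solve a·Δx + b·Δy = Δh: det = (-45)·30 − (-160)·85 = 12250.
∂h/∂x = [(-0.82)·30 − (-0.89)·85] / 12250 = +0.004167
∂h/∂y = [(-45)·(-0.89) − (-160)·(-0.82)] / 12250 = -0.007441
|∇h| = √(0.004167² + -0.007441²) = 0.008528

0.00853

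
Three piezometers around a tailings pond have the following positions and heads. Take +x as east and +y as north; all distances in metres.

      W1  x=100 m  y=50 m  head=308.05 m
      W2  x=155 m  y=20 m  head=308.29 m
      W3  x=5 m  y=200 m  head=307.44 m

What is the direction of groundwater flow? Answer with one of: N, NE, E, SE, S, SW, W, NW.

With h = a·x + b·y + c and W1 as origin, the differences give:
  55·a + (-30)·b = +0.24
  (-95)·a + 150·b = -0.61
Eliminate b (×150 and ×(-30), subtract): 5400·a = 17.700 → a = ∂h/∂x = +0.003278
Back-substitute: b = ∂h/∂y = -0.001991.
Flow = −∇h = (-0.003278 east, +0.001991 north), which points northwest.

NW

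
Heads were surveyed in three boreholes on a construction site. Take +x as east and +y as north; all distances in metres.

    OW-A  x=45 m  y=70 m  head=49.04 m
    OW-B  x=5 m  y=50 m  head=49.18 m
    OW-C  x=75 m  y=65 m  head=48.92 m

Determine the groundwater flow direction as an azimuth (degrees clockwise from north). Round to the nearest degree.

With h = a·x + b·y + c and OW-A as origin, the differences give:
  (-40)·a + (-20)·b = +0.14
  30·a + (-5)·b = -0.12
Eliminate b (×(-5) and ×(-20), subtract): 800·a = -3.100 → a = ∂h/∂x = -0.003875
Back-substitute: b = ∂h/∂y = +0.0007500.
Flow direction (−∇h) has components (+0.003875 E, -0.0007500 N).
Azimuth = atan2(E, N) = atan2(+0.003875, -0.0007500) = 101.0° ≈ 101°.

101°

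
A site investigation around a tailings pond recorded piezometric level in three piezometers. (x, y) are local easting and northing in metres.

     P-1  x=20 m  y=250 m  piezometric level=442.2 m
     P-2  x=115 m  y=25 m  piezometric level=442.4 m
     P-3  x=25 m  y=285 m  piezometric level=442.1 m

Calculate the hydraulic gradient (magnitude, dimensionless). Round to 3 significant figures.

0.00421

With h = a·x + b·y + c and P-1 as origin, the differences give:
  95·a + (-225)·b = +0.2
  5·a + 35·b = -0.1
Eliminate b (×35 and ×(-225), subtract): 4450·a = -15.50 → a = ∂h/∂x = -0.003483
Back-substitute: b = ∂h/∂y = -0.002360.
|∇h| = √(-0.003483² + -0.002360²) = 0.004207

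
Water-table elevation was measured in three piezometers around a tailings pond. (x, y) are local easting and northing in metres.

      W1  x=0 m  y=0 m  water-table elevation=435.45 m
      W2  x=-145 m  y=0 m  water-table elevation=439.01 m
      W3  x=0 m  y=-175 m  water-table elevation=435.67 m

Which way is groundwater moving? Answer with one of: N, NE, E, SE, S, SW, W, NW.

∂h/∂x = (439.01 − 435.45) / (-145 − 0) = -0.02455
∂h/∂y = (435.67 − 435.45) / (-175 − 0) = -0.001257
Flow = −∇h = (+0.02455 east, +0.001257 north), which points east.

E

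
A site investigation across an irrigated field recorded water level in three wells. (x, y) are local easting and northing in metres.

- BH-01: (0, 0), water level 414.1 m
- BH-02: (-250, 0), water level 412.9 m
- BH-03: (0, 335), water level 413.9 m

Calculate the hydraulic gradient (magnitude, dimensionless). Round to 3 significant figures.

∂h/∂x = (412.9 − 414.1) / (-250 − 0) = +0.004800
∂h/∂y = (413.9 − 414.1) / (335 − 0) = -0.0005970
|∇h| = √(0.004800² + -0.0005970²) = 0.004837

0.00484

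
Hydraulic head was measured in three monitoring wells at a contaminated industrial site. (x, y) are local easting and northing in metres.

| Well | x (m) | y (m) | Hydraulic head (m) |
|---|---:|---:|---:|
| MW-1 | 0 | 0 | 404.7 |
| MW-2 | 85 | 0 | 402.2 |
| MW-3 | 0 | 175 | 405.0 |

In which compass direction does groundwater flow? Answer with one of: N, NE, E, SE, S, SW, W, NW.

∂h/∂x = (402.2 − 404.7) / (85 − 0) = -0.02941
∂h/∂y = (405.0 − 404.7) / (175 − 0) = +0.001714
Flow = −∇h = (+0.02941 east, -0.001714 north), which points east.

E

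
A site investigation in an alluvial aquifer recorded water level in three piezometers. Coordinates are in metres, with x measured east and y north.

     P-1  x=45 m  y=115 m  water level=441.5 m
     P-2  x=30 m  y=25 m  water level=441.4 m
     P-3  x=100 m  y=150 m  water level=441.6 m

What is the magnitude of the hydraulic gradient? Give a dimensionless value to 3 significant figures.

With h = a·x + b·y + c and P-1 as origin, the differences give:
  (-15)·a + (-90)·b = -0.1
  55·a + 35·b = +0.1
Eliminate b (×35 and ×(-90), subtract): 4425·a = 5.50 → a = ∂h/∂x = +0.001243
Back-substitute: b = ∂h/∂y = +0.0009040.
|∇h| = √(0.001243² + 0.0009040²) = 0.001537

0.00154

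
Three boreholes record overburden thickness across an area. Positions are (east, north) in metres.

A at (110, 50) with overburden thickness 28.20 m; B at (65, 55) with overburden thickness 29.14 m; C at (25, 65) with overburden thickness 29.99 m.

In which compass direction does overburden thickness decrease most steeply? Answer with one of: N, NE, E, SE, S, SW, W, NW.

E

With d = a·x + b·y + c and A as origin, the differences give:
  (-45)·a + 5·b = +0.94
  (-85)·a + 15·b = +1.79
Eliminate b (×15 and ×5, subtract): -250·a = 5.150 → a = ∂d/∂x = -0.02060
Back-substitute: b = ∂d/∂y = +0.002600.
Steepest decrease is along −∇f = (+0.02060 E, -0.002600 N) → east.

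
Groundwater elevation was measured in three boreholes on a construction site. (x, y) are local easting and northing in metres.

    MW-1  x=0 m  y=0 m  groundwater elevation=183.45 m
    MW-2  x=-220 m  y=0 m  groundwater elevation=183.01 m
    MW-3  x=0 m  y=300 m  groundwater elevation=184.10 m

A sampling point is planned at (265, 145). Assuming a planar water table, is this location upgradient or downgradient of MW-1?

∂h/∂x = (183.01 − 183.45) / (-220 − 0) = +0.002000
∂h/∂y = (184.10 − 183.45) / (300 − 0) = +0.002167
Head at (265, 145) = 183.45 + (+0.002000)·(265) + (+0.002167)·(145) = 184.29 m.
That is higher than the 183.45 m at MW-1, so the point is upgradient.

upgradient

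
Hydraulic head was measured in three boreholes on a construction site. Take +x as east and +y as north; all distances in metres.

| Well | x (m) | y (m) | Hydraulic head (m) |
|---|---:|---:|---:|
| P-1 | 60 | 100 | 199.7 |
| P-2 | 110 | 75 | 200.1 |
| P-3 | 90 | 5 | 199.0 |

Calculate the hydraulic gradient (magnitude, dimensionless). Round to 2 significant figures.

0.018

Differences from P-1: to P-2 (Δx, Δy, Δh) = (50, -25, +0.4); to P-3 = (30, -95, -0.7).
Solve a·Δx + b·Δy = Δh: det = 50·(-95) − 30·(-25) = -4000.
∂h/∂x = [(+0.4)·(-95) − (-0.7)·(-25)] / -4000 = +0.01388
∂h/∂y = [50·(-0.7) − 30·(+0.4)] / -4000 = +0.01175
|∇h| = √(0.01388² + 0.01175²) = 0.01819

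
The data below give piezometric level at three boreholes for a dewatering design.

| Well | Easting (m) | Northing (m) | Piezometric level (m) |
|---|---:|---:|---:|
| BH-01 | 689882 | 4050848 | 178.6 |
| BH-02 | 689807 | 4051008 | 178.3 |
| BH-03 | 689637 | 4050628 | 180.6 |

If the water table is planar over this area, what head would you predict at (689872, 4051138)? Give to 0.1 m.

Three-point gradient (reference BH-01): Δ to BH-02 = (-75, 160, -0.3), Δ to BH-03 = (-245, -220, +2.0).
∂h/∂x = -0.004560, ∂h/∂y = -0.004013 (det = 55700).
h(689872, 4051138) = 178.6 + (-0.004560)·(-10) + (-0.004013)·(290) = 178.6 +0.046 -1.164 = 177.482 m.

177.5 m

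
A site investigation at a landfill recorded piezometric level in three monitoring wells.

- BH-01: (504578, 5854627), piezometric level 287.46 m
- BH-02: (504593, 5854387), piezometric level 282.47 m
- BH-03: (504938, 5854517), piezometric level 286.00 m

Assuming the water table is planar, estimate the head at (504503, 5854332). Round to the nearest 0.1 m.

281.1 m

With h = a·x + b·y + c and BH-01 as origin, the differences give:
  15·a + (-240)·b = -4.99
  360·a + (-110)·b = -1.46
Eliminate b (×(-110) and ×(-240), subtract): 84750·a = 198.500 → a = ∂h/∂x = +0.002342
Back-substitute: b = ∂h/∂y = +0.02094.
h(504503, 5854332) = 287.46 + (+0.002342)·(-75) + (+0.02094)·(-295) = 287.46 -0.176 -6.177 = 281.108 m.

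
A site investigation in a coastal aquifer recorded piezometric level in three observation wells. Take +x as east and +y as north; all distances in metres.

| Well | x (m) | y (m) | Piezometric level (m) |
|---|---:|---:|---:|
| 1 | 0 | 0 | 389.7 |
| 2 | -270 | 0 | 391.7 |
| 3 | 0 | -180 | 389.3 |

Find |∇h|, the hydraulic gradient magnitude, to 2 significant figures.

∂h/∂x = (391.7 − 389.7) / (-270 − 0) = -0.007407
∂h/∂y = (389.3 − 389.7) / (-180 − 0) = +0.002222
|∇h| = √(-0.007407² + 0.002222²) = 0.007733

0.0077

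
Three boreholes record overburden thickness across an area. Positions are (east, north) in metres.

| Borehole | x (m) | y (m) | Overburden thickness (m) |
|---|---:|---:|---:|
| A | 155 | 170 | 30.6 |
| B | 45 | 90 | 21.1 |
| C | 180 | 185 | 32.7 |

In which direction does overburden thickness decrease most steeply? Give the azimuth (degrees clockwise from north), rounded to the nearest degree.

With d = a·x + b·y + c and A as origin, the differences give:
  (-110)·a + (-80)·b = -9.5
  25·a + 15·b = +2.1
Eliminate b (×15 and ×(-80), subtract): 350·a = 25.50 → a = ∂d/∂x = +0.07286
Back-substitute: b = ∂d/∂y = +0.01857.
Steepest decrease is along −∇f: components (-0.07286 E, -0.01857 N).
Azimuth = atan2(-0.07286, -0.01857) = 255.7° ≈ 256°.

256°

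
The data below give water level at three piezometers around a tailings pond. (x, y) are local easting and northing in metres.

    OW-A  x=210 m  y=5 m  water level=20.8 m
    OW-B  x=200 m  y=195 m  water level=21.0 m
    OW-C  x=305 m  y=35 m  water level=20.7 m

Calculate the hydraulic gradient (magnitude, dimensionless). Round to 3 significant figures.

0.00168

Differences from OW-A: to OW-B (Δx, Δy, Δh) = (-10, 190, +0.2); to OW-C = (95, 30, -0.1).
Determinant of the coordinate differences = (-10)·30 − 95·190 = -18350.
∂h/∂x = [(+0.2)·30 − (-0.1)·190] / -18350 = -0.001362
∂h/∂y = [(-10)·(-0.1) − 95·(+0.2)] / -18350 = +0.0009809
|∇h| = √(-0.001362² + 0.0009809²) = 0.001678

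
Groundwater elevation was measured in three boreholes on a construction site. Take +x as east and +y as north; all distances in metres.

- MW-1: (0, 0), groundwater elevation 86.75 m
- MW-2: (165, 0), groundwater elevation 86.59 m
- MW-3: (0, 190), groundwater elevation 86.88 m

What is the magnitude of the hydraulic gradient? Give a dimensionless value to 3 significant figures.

∂h/∂x = (86.59 − 86.75) / (165 − 0) = -0.0009697
∂h/∂y = (86.88 − 86.75) / (190 − 0) = +0.0006842
|∇h| = √(-0.0009697² + 0.0006842²) = 0.001187

0.00119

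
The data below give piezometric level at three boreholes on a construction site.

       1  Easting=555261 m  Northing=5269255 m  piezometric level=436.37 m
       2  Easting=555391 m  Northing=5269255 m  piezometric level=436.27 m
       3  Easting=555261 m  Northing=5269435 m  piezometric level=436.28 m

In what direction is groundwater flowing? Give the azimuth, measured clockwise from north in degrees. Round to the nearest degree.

∂h/∂x = (436.27 − 436.37) / (555391 − 555261) = -0.0007692
∂h/∂y = (436.28 − 436.37) / (5269435 − 5269255) = -0.0005000
Flow direction (−∇h) has components (+0.0007692 E, +0.0005000 N).
Azimuth = atan2(E, N) = atan2(+0.0007692, +0.0005000) = 57.0° ≈ 057°.

057°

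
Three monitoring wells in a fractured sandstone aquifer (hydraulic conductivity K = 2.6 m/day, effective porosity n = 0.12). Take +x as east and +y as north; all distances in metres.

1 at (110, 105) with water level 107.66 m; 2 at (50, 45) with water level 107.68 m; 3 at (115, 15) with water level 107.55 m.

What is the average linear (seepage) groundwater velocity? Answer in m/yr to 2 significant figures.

15 m/yr

With h = a·x + b·y + c and 1 as origin, the differences give:
  (-60)·a + (-60)·b = +0.02
  5·a + (-90)·b = -0.11
Eliminate b (×(-90) and ×(-60), subtract): 5700·a = -8.400 → a = ∂h/∂x = -0.001474
Back-substitute: b = ∂h/∂y = +0.001140.
|∇h| = √(-0.001474² + 0.001140²) = 0.001863
Seepage velocity v = K·i/n = 2.6 × 0.001863 / 0.12 = 0.04037 m/day = 14.75 m/yr.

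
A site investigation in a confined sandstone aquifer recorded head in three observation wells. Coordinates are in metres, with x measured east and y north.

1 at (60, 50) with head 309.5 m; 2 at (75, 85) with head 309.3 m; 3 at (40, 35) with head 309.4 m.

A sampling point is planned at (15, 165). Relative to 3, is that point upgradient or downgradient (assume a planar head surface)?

downgradient

Taking 1 as reference: 2−1 = (15, 35, -0.2); 3−1 = (-20, -15, -0.1).
Determinant of the coordinate differences = 15·(-15) − (-20)·35 = 475.
∂h/∂x = [(-0.2)·(-15) − (-0.1)·35] / 475 = +0.01368
∂h/∂y = [15·(-0.1) − (-20)·(-0.2)] / 475 = -0.01158
Head at (15, 165) = 309.5 + (+0.01368)·(-45) + (-0.01158)·(115) = 307.55 m.
That is lower than the 309.4 m at 3, so the point is downgradient.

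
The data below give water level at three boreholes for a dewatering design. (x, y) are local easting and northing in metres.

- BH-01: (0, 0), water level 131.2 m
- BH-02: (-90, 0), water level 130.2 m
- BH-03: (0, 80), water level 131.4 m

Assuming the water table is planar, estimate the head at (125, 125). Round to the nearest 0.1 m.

132.9 m

∂h/∂x = (130.2 − 131.2) / (-90 − 0) = +0.01111
∂h/∂y = (131.4 − 131.2) / (80 − 0) = +0.002500
h(125, 125) = 131.2 + (+0.01111)·(125) + (+0.002500)·(125) = 131.2 +1.389 +0.313 = 132.901 m.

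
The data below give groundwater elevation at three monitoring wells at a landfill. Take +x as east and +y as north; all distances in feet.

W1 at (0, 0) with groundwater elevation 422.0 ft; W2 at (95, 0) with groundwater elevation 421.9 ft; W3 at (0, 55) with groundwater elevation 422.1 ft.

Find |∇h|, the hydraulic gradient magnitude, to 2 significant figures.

0.0021

∂h/∂x = (421.9 − 422.0) / (95 − 0) = -0.001053
∂h/∂y = (422.1 − 422.0) / (55 − 0) = +0.001818
|∇h| = √(-0.001053² + 0.001818²) = 0.002101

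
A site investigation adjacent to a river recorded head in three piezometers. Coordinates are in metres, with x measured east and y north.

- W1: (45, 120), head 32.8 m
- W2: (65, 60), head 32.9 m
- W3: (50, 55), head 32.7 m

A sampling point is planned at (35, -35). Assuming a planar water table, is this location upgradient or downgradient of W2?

downgradient

Three-point gradient (reference W1): Δ to W2 = (20, -60, +0.1), Δ to W3 = (5, -65, -0.1).
∂h/∂x = +0.01250, ∂h/∂y = +0.002500 (det = -1000).
Head at (35, -35) = 32.8 + (+0.01250)·(-10) + (+0.002500)·(-155) = 32.29 m.
That is lower than the 32.9 m at W2, so the point is downgradient.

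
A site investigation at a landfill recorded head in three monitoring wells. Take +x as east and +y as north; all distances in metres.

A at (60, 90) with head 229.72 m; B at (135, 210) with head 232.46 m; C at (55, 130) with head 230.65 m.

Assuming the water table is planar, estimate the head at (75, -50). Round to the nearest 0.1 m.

Taking A as reference: B−A = (75, 120, +2.74); C−A = (-5, 40, +0.93).
Determinant of the coordinate differences = 75·40 − (-5)·120 = 3600.
∂h/∂x = [(+2.74)·40 − (+0.93)·120] / 3600 = -0.0005556
∂h/∂y = [75·(+0.93) − (-5)·(+2.74)] / 3600 = +0.02318
h(75, -50) = 229.72 + (-0.0005556)·(15) + (+0.02318)·(-140) = 229.72 -0.008 -3.245 = 226.466 m.

226.5 m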